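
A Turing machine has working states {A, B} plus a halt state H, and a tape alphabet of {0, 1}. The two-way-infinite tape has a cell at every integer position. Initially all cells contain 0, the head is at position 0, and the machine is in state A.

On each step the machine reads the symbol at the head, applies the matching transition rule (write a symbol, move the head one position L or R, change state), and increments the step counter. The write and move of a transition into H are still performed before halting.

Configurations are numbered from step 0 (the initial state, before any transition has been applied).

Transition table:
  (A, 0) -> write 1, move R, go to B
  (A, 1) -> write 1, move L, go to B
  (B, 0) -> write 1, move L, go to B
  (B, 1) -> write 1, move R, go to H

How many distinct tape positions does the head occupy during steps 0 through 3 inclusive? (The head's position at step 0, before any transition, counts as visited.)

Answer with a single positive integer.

Answer: 2

Derivation:
Step 1: in state A at pos 0, read 0 -> (A,0)->write 1,move R,goto B. Now: state=B, head=1, tape[-1..2]=0100 (head:   ^)
Step 2: in state B at pos 1, read 0 -> (B,0)->write 1,move L,goto B. Now: state=B, head=0, tape[-1..2]=0110 (head:  ^)
Step 3: in state B at pos 0, read 1 -> (B,1)->write 1,move R,goto H. Now: state=H, head=1, tape[-1..2]=0110 (head:   ^)
Head positions at steps 0..3: starting at 0, distinct positions visited = {0, 1} -> 2 position(s)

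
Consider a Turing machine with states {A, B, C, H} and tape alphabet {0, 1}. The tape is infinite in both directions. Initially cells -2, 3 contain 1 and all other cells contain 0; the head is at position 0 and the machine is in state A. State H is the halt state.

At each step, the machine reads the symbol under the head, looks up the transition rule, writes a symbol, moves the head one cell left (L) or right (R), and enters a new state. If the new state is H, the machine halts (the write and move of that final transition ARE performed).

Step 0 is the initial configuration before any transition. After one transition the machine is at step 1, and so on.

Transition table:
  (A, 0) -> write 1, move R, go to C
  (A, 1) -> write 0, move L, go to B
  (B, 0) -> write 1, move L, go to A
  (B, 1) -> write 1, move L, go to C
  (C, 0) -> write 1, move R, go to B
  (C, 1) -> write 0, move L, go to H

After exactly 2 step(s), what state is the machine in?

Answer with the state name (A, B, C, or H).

Step 1: in state A at pos 0, read 0 -> (A,0)->write 1,move R,goto C. Now: state=C, head=1, tape[-3..4]=01010010 (head:     ^)
Step 2: in state C at pos 1, read 0 -> (C,0)->write 1,move R,goto B. Now: state=B, head=2, tape[-3..4]=01011010 (head:      ^)

Answer: B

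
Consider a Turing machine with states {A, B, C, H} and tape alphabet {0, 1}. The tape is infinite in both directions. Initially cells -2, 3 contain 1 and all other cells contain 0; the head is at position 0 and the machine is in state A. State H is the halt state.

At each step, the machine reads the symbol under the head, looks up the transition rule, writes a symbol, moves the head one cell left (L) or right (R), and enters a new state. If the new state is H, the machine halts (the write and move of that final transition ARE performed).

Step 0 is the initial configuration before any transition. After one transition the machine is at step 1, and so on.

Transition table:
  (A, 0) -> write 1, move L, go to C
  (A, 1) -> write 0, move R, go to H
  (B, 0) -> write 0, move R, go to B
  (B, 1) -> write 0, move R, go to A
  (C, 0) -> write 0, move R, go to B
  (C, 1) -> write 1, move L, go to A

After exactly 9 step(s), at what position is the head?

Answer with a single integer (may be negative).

Step 1: in state A at pos 0, read 0 -> (A,0)->write 1,move L,goto C. Now: state=C, head=-1, tape[-3..4]=01010010 (head:   ^)
Step 2: in state C at pos -1, read 0 -> (C,0)->write 0,move R,goto B. Now: state=B, head=0, tape[-3..4]=01010010 (head:    ^)
Step 3: in state B at pos 0, read 1 -> (B,1)->write 0,move R,goto A. Now: state=A, head=1, tape[-3..4]=01000010 (head:     ^)
Step 4: in state A at pos 1, read 0 -> (A,0)->write 1,move L,goto C. Now: state=C, head=0, tape[-3..4]=01001010 (head:    ^)
Step 5: in state C at pos 0, read 0 -> (C,0)->write 0,move R,goto B. Now: state=B, head=1, tape[-3..4]=01001010 (head:     ^)
Step 6: in state B at pos 1, read 1 -> (B,1)->write 0,move R,goto A. Now: state=A, head=2, tape[-3..4]=01000010 (head:      ^)
Step 7: in state A at pos 2, read 0 -> (A,0)->write 1,move L,goto C. Now: state=C, head=1, tape[-3..4]=01000110 (head:     ^)
Step 8: in state C at pos 1, read 0 -> (C,0)->write 0,move R,goto B. Now: state=B, head=2, tape[-3..4]=01000110 (head:      ^)
Step 9: in state B at pos 2, read 1 -> (B,1)->write 0,move R,goto A. Now: state=A, head=3, tape[-3..4]=01000010 (head:       ^)

Answer: 3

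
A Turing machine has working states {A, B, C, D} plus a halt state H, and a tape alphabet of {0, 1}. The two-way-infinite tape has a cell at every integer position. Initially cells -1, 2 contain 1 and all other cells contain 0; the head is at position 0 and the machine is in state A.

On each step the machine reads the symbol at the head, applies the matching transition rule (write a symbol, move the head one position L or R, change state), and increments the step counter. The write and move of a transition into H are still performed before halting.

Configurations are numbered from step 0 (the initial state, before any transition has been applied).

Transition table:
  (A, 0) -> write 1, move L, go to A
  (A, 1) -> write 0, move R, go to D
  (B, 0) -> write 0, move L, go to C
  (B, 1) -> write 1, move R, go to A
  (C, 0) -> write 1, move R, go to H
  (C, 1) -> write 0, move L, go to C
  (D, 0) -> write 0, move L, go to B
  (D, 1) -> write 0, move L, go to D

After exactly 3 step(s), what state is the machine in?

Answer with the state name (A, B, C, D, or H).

Step 1: in state A at pos 0, read 0 -> (A,0)->write 1,move L,goto A. Now: state=A, head=-1, tape[-2..3]=011010 (head:  ^)
Step 2: in state A at pos -1, read 1 -> (A,1)->write 0,move R,goto D. Now: state=D, head=0, tape[-2..3]=001010 (head:   ^)
Step 3: in state D at pos 0, read 1 -> (D,1)->write 0,move L,goto D. Now: state=D, head=-1, tape[-2..3]=000010 (head:  ^)

Answer: D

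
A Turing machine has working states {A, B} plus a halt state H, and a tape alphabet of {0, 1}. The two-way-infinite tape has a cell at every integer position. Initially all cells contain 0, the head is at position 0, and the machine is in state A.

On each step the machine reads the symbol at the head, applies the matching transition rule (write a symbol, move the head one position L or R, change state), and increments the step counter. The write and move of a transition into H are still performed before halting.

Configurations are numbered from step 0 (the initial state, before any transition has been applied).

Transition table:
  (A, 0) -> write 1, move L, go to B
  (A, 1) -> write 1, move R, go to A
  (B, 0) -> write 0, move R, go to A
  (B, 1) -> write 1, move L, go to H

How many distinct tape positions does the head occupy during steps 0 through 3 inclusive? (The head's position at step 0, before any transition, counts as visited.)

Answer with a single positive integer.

Answer: 3

Derivation:
Step 1: in state A at pos 0, read 0 -> (A,0)->write 1,move L,goto B. Now: state=B, head=-1, tape[-2..1]=0010 (head:  ^)
Step 2: in state B at pos -1, read 0 -> (B,0)->write 0,move R,goto A. Now: state=A, head=0, tape[-2..1]=0010 (head:   ^)
Step 3: in state A at pos 0, read 1 -> (A,1)->write 1,move R,goto A. Now: state=A, head=1, tape[-2..2]=00100 (head:    ^)
Head positions at steps 0..3: starting at 0, distinct positions visited = {-1, 0, 1} -> 3 position(s)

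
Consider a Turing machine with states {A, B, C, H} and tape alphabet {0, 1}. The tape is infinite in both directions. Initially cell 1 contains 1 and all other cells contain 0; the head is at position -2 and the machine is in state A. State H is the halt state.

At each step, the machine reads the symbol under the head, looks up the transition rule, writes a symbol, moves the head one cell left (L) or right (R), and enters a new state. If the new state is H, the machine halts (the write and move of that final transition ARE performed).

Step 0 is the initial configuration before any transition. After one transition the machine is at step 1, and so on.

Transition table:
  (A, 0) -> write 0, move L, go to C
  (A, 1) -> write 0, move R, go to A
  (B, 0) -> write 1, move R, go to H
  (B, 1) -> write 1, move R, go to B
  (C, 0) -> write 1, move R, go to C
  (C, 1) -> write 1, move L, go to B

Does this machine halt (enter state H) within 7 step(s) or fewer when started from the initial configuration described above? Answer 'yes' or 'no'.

Answer: no

Derivation:
Step 1: in state A at pos -2, read 0 -> (A,0)->write 0,move L,goto C. Now: state=C, head=-3, tape[-4..2]=0000010 (head:  ^)
Step 2: in state C at pos -3, read 0 -> (C,0)->write 1,move R,goto C. Now: state=C, head=-2, tape[-4..2]=0100010 (head:   ^)
Step 3: in state C at pos -2, read 0 -> (C,0)->write 1,move R,goto C. Now: state=C, head=-1, tape[-4..2]=0110010 (head:    ^)
Step 4: in state C at pos -1, read 0 -> (C,0)->write 1,move R,goto C. Now: state=C, head=0, tape[-4..2]=0111010 (head:     ^)
Step 5: in state C at pos 0, read 0 -> (C,0)->write 1,move R,goto C. Now: state=C, head=1, tape[-4..2]=0111110 (head:      ^)
Step 6: in state C at pos 1, read 1 -> (C,1)->write 1,move L,goto B. Now: state=B, head=0, tape[-4..2]=0111110 (head:     ^)
Step 7: in state B at pos 0, read 1 -> (B,1)->write 1,move R,goto B. Now: state=B, head=1, tape[-4..2]=0111110 (head:      ^)
After 7 step(s): state = B (not H) -> not halted within 7 -> no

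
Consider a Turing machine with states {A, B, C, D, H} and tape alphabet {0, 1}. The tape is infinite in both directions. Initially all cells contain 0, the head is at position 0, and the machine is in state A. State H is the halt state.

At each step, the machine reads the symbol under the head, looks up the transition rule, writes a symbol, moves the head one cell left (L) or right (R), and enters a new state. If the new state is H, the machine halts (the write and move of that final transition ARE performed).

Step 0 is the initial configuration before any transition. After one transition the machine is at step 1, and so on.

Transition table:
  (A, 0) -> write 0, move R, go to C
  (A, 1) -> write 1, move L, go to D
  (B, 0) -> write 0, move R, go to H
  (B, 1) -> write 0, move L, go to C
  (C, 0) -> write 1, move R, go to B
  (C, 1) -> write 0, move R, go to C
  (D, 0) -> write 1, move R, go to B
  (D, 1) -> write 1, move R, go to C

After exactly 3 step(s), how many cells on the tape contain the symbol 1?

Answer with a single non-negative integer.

Step 1: in state A at pos 0, read 0 -> (A,0)->write 0,move R,goto C. Now: state=C, head=1, tape[-1..2]=0000 (head:   ^)
Step 2: in state C at pos 1, read 0 -> (C,0)->write 1,move R,goto B. Now: state=B, head=2, tape[-1..3]=00100 (head:    ^)
Step 3: in state B at pos 2, read 0 -> (B,0)->write 0,move R,goto H. Now: state=H, head=3, tape[-1..4]=001000 (head:     ^)
Cells containing 1 after step 3: {1} -> 1 cell(s)

Answer: 1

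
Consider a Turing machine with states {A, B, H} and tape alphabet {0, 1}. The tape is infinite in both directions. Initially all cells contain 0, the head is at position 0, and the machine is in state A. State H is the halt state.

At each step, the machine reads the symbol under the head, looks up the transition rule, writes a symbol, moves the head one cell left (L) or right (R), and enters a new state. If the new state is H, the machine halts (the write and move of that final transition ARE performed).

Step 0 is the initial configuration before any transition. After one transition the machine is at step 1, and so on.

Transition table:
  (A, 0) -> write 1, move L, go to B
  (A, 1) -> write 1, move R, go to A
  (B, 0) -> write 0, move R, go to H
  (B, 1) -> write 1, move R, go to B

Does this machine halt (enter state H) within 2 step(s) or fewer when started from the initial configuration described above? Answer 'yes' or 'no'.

Step 1: in state A at pos 0, read 0 -> (A,0)->write 1,move L,goto B. Now: state=B, head=-1, tape[-2..1]=0010 (head:  ^)
Step 2: in state B at pos -1, read 0 -> (B,0)->write 0,move R,goto H. Now: state=H, head=0, tape[-2..1]=0010 (head:   ^)
State H reached at step 2; 2 <= 2 -> yes

Answer: yes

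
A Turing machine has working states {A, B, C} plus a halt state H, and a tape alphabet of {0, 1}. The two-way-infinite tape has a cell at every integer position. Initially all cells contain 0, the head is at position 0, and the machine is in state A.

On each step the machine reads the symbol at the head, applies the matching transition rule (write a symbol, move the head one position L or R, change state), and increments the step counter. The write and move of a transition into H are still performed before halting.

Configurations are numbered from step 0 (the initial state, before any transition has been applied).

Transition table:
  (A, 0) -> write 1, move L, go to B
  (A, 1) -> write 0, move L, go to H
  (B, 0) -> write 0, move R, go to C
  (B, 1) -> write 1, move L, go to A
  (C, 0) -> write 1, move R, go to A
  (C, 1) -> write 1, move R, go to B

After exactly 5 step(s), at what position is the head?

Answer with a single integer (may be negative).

Answer: 3

Derivation:
Step 1: in state A at pos 0, read 0 -> (A,0)->write 1,move L,goto B. Now: state=B, head=-1, tape[-2..1]=0010 (head:  ^)
Step 2: in state B at pos -1, read 0 -> (B,0)->write 0,move R,goto C. Now: state=C, head=0, tape[-2..1]=0010 (head:   ^)
Step 3: in state C at pos 0, read 1 -> (C,1)->write 1,move R,goto B. Now: state=B, head=1, tape[-2..2]=00100 (head:    ^)
Step 4: in state B at pos 1, read 0 -> (B,0)->write 0,move R,goto C. Now: state=C, head=2, tape[-2..3]=001000 (head:     ^)
Step 5: in state C at pos 2, read 0 -> (C,0)->write 1,move R,goto A. Now: state=A, head=3, tape[-2..4]=0010100 (head:      ^)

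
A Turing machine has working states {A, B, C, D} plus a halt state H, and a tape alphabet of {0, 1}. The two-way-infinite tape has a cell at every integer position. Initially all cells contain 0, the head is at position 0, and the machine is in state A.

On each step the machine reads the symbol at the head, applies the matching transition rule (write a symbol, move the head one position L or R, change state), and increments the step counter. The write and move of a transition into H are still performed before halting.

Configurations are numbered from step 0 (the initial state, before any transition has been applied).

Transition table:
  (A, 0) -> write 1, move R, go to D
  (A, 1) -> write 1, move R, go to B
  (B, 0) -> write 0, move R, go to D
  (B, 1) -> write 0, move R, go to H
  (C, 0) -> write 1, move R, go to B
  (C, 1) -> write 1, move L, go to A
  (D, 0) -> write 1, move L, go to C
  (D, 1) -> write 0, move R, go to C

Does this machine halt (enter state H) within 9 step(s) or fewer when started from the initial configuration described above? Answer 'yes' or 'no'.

Answer: no

Derivation:
Step 1: in state A at pos 0, read 0 -> (A,0)->write 1,move R,goto D. Now: state=D, head=1, tape[-1..2]=0100 (head:   ^)
Step 2: in state D at pos 1, read 0 -> (D,0)->write 1,move L,goto C. Now: state=C, head=0, tape[-1..2]=0110 (head:  ^)
Step 3: in state C at pos 0, read 1 -> (C,1)->write 1,move L,goto A. Now: state=A, head=-1, tape[-2..2]=00110 (head:  ^)
Step 4: in state A at pos -1, read 0 -> (A,0)->write 1,move R,goto D. Now: state=D, head=0, tape[-2..2]=01110 (head:   ^)
Step 5: in state D at pos 0, read 1 -> (D,1)->write 0,move R,goto C. Now: state=C, head=1, tape[-2..2]=01010 (head:    ^)
Step 6: in state C at pos 1, read 1 -> (C,1)->write 1,move L,goto A. Now: state=A, head=0, tape[-2..2]=01010 (head:   ^)
Step 7: in state A at pos 0, read 0 -> (A,0)->write 1,move R,goto D. Now: state=D, head=1, tape[-2..2]=01110 (head:    ^)
Step 8: in state D at pos 1, read 1 -> (D,1)->write 0,move R,goto C. Now: state=C, head=2, tape[-2..3]=011000 (head:     ^)
Step 9: in state C at pos 2, read 0 -> (C,0)->write 1,move R,goto B. Now: state=B, head=3, tape[-2..4]=0110100 (head:      ^)
After 9 step(s): state = B (not H) -> not halted within 9 -> no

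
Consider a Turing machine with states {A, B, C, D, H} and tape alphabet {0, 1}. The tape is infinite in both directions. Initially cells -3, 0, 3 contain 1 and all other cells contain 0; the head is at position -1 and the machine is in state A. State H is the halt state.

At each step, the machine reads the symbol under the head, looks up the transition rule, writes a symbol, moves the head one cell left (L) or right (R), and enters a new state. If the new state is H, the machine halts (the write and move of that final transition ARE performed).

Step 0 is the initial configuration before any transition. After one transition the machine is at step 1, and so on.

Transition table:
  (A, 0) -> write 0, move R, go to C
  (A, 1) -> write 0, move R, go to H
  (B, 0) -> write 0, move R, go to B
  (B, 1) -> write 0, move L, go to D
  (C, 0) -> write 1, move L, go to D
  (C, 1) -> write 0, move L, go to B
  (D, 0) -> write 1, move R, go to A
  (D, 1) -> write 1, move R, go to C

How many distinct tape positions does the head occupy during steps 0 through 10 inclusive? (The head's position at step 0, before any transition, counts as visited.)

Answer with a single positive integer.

Step 1: in state A at pos -1, read 0 -> (A,0)->write 0,move R,goto C. Now: state=C, head=0, tape[-4..4]=010010010 (head:     ^)
Step 2: in state C at pos 0, read 1 -> (C,1)->write 0,move L,goto B. Now: state=B, head=-1, tape[-4..4]=010000010 (head:    ^)
Step 3: in state B at pos -1, read 0 -> (B,0)->write 0,move R,goto B. Now: state=B, head=0, tape[-4..4]=010000010 (head:     ^)
Step 4: in state B at pos 0, read 0 -> (B,0)->write 0,move R,goto B. Now: state=B, head=1, tape[-4..4]=010000010 (head:      ^)
Step 5: in state B at pos 1, read 0 -> (B,0)->write 0,move R,goto B. Now: state=B, head=2, tape[-4..4]=010000010 (head:       ^)
Step 6: in state B at pos 2, read 0 -> (B,0)->write 0,move R,goto B. Now: state=B, head=3, tape[-4..4]=010000010 (head:        ^)
Step 7: in state B at pos 3, read 1 -> (B,1)->write 0,move L,goto D. Now: state=D, head=2, tape[-4..4]=010000000 (head:       ^)
Step 8: in state D at pos 2, read 0 -> (D,0)->write 1,move R,goto A. Now: state=A, head=3, tape[-4..4]=010000100 (head:        ^)
Step 9: in state A at pos 3, read 0 -> (A,0)->write 0,move R,goto C. Now: state=C, head=4, tape[-4..5]=0100001000 (head:         ^)
Step 10: in state C at pos 4, read 0 -> (C,0)->write 1,move L,goto D. Now: state=D, head=3, tape[-4..5]=0100001010 (head:        ^)
Head positions at steps 0..10: starting at -1, distinct positions visited = {-1, 0, 1, 2, 3, 4} -> 6 position(s)

Answer: 6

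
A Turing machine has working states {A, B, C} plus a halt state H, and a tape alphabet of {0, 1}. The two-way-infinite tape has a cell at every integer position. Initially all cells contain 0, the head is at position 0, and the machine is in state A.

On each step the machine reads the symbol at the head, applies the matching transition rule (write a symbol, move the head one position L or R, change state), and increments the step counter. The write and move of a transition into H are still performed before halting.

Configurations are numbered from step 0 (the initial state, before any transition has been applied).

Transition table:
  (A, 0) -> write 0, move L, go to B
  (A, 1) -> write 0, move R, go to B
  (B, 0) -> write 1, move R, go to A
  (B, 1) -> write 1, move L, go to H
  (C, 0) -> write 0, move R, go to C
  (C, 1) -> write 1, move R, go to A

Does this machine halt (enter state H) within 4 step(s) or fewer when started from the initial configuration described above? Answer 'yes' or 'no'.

Step 1: in state A at pos 0, read 0 -> (A,0)->write 0,move L,goto B. Now: state=B, head=-1, tape[-2..1]=0000 (head:  ^)
Step 2: in state B at pos -1, read 0 -> (B,0)->write 1,move R,goto A. Now: state=A, head=0, tape[-2..1]=0100 (head:   ^)
Step 3: in state A at pos 0, read 0 -> (A,0)->write 0,move L,goto B. Now: state=B, head=-1, tape[-2..1]=0100 (head:  ^)
Step 4: in state B at pos -1, read 1 -> (B,1)->write 1,move L,goto H. Now: state=H, head=-2, tape[-3..1]=00100 (head:  ^)
State H reached at step 4; 4 <= 4 -> yes

Answer: yes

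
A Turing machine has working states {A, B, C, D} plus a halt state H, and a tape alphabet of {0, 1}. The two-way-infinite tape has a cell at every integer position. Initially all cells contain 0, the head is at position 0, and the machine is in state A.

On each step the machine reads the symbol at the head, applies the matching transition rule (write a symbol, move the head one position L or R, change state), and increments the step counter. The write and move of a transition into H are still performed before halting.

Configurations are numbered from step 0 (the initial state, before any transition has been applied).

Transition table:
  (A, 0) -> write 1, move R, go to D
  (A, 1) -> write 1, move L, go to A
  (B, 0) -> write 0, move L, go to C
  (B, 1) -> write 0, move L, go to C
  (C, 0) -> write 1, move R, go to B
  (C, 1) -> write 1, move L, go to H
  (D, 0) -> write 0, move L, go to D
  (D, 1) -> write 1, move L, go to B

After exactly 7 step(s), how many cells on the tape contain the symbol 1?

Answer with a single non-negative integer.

Step 1: in state A at pos 0, read 0 -> (A,0)->write 1,move R,goto D. Now: state=D, head=1, tape[-1..2]=0100 (head:   ^)
Step 2: in state D at pos 1, read 0 -> (D,0)->write 0,move L,goto D. Now: state=D, head=0, tape[-1..2]=0100 (head:  ^)
Step 3: in state D at pos 0, read 1 -> (D,1)->write 1,move L,goto B. Now: state=B, head=-1, tape[-2..2]=00100 (head:  ^)
Step 4: in state B at pos -1, read 0 -> (B,0)->write 0,move L,goto C. Now: state=C, head=-2, tape[-3..2]=000100 (head:  ^)
Step 5: in state C at pos -2, read 0 -> (C,0)->write 1,move R,goto B. Now: state=B, head=-1, tape[-3..2]=010100 (head:   ^)
Step 6: in state B at pos -1, read 0 -> (B,0)->write 0,move L,goto C. Now: state=C, head=-2, tape[-3..2]=010100 (head:  ^)
Step 7: in state C at pos -2, read 1 -> (C,1)->write 1,move L,goto H. Now: state=H, head=-3, tape[-4..2]=0010100 (head:  ^)
Cells containing 1 after step 7: {-2, 0} -> 2 cell(s)

Answer: 2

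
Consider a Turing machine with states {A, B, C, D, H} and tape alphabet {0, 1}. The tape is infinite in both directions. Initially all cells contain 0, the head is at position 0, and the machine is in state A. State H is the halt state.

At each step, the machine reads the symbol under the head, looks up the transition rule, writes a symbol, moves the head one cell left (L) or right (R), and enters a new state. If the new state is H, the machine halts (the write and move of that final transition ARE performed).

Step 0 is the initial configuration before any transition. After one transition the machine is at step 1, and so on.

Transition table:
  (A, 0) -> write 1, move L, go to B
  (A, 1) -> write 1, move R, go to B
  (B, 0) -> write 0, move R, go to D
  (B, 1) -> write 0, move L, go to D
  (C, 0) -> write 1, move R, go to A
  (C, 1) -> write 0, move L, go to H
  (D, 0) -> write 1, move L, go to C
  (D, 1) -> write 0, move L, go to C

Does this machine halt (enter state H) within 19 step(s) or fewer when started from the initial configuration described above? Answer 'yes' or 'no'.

Answer: yes

Derivation:
Step 1: in state A at pos 0, read 0 -> (A,0)->write 1,move L,goto B. Now: state=B, head=-1, tape[-2..1]=0010 (head:  ^)
Step 2: in state B at pos -1, read 0 -> (B,0)->write 0,move R,goto D. Now: state=D, head=0, tape[-2..1]=0010 (head:   ^)
Step 3: in state D at pos 0, read 1 -> (D,1)->write 0,move L,goto C. Now: state=C, head=-1, tape[-2..1]=0000 (head:  ^)
Step 4: in state C at pos -1, read 0 -> (C,0)->write 1,move R,goto A. Now: state=A, head=0, tape[-2..1]=0100 (head:   ^)
Step 5: in state A at pos 0, read 0 -> (A,0)->write 1,move L,goto B. Now: state=B, head=-1, tape[-2..1]=0110 (head:  ^)
Step 6: in state B at pos -1, read 1 -> (B,1)->write 0,move L,goto D. Now: state=D, head=-2, tape[-3..1]=00010 (head:  ^)
Step 7: in state D at pos -2, read 0 -> (D,0)->write 1,move L,goto C. Now: state=C, head=-3, tape[-4..1]=001010 (head:  ^)
Step 8: in state C at pos -3, read 0 -> (C,0)->write 1,move R,goto A. Now: state=A, head=-2, tape[-4..1]=011010 (head:   ^)
Step 9: in state A at pos -2, read 1 -> (A,1)->write 1,move R,goto B. Now: state=B, head=-1, tape[-4..1]=011010 (head:    ^)
Step 10: in state B at pos -1, read 0 -> (B,0)->write 0,move R,goto D. Now: state=D, head=0, tape[-4..1]=011010 (head:     ^)
Step 11: in state D at pos 0, read 1 -> (D,1)->write 0,move L,goto C. Now: state=C, head=-1, tape[-4..1]=011000 (head:    ^)
Step 12: in state C at pos -1, read 0 -> (C,0)->write 1,move R,goto A. Now: state=A, head=0, tape[-4..1]=011100 (head:     ^)
Step 13: in state A at pos 0, read 0 -> (A,0)->write 1,move L,goto B. Now: state=B, head=-1, tape[-4..1]=011110 (head:    ^)
Step 14: in state B at pos -1, read 1 -> (B,1)->write 0,move L,goto D. Now: state=D, head=-2, tape[-4..1]=011010 (head:   ^)
Step 15: in state D at pos -2, read 1 -> (D,1)->write 0,move L,goto C. Now: state=C, head=-3, tape[-4..1]=010010 (head:  ^)
Step 16: in state C at pos -3, read 1 -> (C,1)->write 0,move L,goto H. Now: state=H, head=-4, tape[-5..1]=0000010 (head:  ^)
State H reached at step 16; 16 <= 19 -> yes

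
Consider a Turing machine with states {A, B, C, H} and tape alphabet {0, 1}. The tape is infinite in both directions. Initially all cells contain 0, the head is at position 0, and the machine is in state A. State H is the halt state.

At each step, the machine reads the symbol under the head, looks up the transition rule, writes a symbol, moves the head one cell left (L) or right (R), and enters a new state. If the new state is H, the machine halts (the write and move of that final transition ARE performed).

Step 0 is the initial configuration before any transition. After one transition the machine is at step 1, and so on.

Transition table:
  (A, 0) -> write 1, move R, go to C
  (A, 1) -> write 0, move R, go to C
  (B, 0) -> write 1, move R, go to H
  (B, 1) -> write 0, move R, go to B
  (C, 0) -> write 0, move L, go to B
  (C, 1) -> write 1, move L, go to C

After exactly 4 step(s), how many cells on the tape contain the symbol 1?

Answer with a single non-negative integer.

Step 1: in state A at pos 0, read 0 -> (A,0)->write 1,move R,goto C. Now: state=C, head=1, tape[-1..2]=0100 (head:   ^)
Step 2: in state C at pos 1, read 0 -> (C,0)->write 0,move L,goto B. Now: state=B, head=0, tape[-1..2]=0100 (head:  ^)
Step 3: in state B at pos 0, read 1 -> (B,1)->write 0,move R,goto B. Now: state=B, head=1, tape[-1..2]=0000 (head:   ^)
Step 4: in state B at pos 1, read 0 -> (B,0)->write 1,move R,goto H. Now: state=H, head=2, tape[-1..3]=00100 (head:    ^)
Cells containing 1 after step 4: {1} -> 1 cell(s)

Answer: 1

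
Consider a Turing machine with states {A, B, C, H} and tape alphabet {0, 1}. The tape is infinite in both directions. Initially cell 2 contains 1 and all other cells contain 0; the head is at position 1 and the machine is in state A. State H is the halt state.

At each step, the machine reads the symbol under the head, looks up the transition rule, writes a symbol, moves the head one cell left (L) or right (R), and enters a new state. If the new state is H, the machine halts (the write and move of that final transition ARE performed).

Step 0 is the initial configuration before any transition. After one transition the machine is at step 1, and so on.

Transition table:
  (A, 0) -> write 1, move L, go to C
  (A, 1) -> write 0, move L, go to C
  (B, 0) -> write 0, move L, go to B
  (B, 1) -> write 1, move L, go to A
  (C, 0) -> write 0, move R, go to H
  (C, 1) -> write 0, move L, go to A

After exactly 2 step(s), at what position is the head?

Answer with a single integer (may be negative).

Answer: 1

Derivation:
Step 1: in state A at pos 1, read 0 -> (A,0)->write 1,move L,goto C. Now: state=C, head=0, tape[-1..3]=00110 (head:  ^)
Step 2: in state C at pos 0, read 0 -> (C,0)->write 0,move R,goto H. Now: state=H, head=1, tape[-1..3]=00110 (head:   ^)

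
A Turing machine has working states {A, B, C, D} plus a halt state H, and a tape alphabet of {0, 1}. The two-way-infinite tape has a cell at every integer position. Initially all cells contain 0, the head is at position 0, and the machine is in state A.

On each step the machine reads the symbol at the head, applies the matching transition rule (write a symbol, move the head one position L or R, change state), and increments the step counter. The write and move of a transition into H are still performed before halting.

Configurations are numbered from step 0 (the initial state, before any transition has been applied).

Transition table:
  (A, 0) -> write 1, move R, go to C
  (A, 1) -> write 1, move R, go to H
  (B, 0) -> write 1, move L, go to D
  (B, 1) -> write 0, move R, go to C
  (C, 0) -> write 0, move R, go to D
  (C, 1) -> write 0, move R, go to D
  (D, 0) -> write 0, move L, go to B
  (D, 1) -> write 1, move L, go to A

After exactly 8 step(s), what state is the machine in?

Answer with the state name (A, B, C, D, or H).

Step 1: in state A at pos 0, read 0 -> (A,0)->write 1,move R,goto C. Now: state=C, head=1, tape[-1..2]=0100 (head:   ^)
Step 2: in state C at pos 1, read 0 -> (C,0)->write 0,move R,goto D. Now: state=D, head=2, tape[-1..3]=01000 (head:    ^)
Step 3: in state D at pos 2, read 0 -> (D,0)->write 0,move L,goto B. Now: state=B, head=1, tape[-1..3]=01000 (head:   ^)
Step 4: in state B at pos 1, read 0 -> (B,0)->write 1,move L,goto D. Now: state=D, head=0, tape[-1..3]=01100 (head:  ^)
Step 5: in state D at pos 0, read 1 -> (D,1)->write 1,move L,goto A. Now: state=A, head=-1, tape[-2..3]=001100 (head:  ^)
Step 6: in state A at pos -1, read 0 -> (A,0)->write 1,move R,goto C. Now: state=C, head=0, tape[-2..3]=011100 (head:   ^)
Step 7: in state C at pos 0, read 1 -> (C,1)->write 0,move R,goto D. Now: state=D, head=1, tape[-2..3]=010100 (head:    ^)
Step 8: in state D at pos 1, read 1 -> (D,1)->write 1,move L,goto A. Now: state=A, head=0, tape[-2..3]=010100 (head:   ^)

Answer: A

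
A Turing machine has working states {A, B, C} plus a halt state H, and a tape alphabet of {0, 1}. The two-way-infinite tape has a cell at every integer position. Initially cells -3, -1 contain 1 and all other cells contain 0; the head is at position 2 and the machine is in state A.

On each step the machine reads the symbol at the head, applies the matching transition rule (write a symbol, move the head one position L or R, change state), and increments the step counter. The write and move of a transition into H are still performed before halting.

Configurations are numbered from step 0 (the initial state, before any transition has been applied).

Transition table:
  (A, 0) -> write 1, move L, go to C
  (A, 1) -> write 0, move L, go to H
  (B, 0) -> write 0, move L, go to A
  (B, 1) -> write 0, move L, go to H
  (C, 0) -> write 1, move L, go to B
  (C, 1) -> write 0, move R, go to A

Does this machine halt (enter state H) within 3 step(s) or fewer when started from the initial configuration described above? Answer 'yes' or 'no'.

Step 1: in state A at pos 2, read 0 -> (A,0)->write 1,move L,goto C. Now: state=C, head=1, tape[-4..3]=01010010 (head:      ^)
Step 2: in state C at pos 1, read 0 -> (C,0)->write 1,move L,goto B. Now: state=B, head=0, tape[-4..3]=01010110 (head:     ^)
Step 3: in state B at pos 0, read 0 -> (B,0)->write 0,move L,goto A. Now: state=A, head=-1, tape[-4..3]=01010110 (head:    ^)
After 3 step(s): state = A (not H) -> not halted within 3 -> no

Answer: no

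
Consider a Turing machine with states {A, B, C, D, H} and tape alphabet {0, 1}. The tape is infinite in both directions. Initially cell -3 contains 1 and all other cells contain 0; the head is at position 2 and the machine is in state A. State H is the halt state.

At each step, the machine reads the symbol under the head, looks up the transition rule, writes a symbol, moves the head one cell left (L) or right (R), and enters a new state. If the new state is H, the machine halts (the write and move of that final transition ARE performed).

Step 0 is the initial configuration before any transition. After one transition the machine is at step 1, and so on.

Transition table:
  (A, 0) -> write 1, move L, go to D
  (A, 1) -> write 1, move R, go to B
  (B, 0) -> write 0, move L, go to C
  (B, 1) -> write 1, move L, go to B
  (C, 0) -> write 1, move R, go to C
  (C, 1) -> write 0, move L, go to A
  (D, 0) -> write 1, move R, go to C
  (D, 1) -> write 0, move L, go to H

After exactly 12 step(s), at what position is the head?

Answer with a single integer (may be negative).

Step 1: in state A at pos 2, read 0 -> (A,0)->write 1,move L,goto D. Now: state=D, head=1, tape[-4..3]=01000010 (head:      ^)
Step 2: in state D at pos 1, read 0 -> (D,0)->write 1,move R,goto C. Now: state=C, head=2, tape[-4..3]=01000110 (head:       ^)
Step 3: in state C at pos 2, read 1 -> (C,1)->write 0,move L,goto A. Now: state=A, head=1, tape[-4..3]=01000100 (head:      ^)
Step 4: in state A at pos 1, read 1 -> (A,1)->write 1,move R,goto B. Now: state=B, head=2, tape[-4..3]=01000100 (head:       ^)
Step 5: in state B at pos 2, read 0 -> (B,0)->write 0,move L,goto C. Now: state=C, head=1, tape[-4..3]=01000100 (head:      ^)
Step 6: in state C at pos 1, read 1 -> (C,1)->write 0,move L,goto A. Now: state=A, head=0, tape[-4..3]=01000000 (head:     ^)
Step 7: in state A at pos 0, read 0 -> (A,0)->write 1,move L,goto D. Now: state=D, head=-1, tape[-4..3]=01001000 (head:    ^)
Step 8: in state D at pos -1, read 0 -> (D,0)->write 1,move R,goto C. Now: state=C, head=0, tape[-4..3]=01011000 (head:     ^)
Step 9: in state C at pos 0, read 1 -> (C,1)->write 0,move L,goto A. Now: state=A, head=-1, tape[-4..3]=01010000 (head:    ^)
Step 10: in state A at pos -1, read 1 -> (A,1)->write 1,move R,goto B. Now: state=B, head=0, tape[-4..3]=01010000 (head:     ^)
Step 11: in state B at pos 0, read 0 -> (B,0)->write 0,move L,goto C. Now: state=C, head=-1, tape[-4..3]=01010000 (head:    ^)
Step 12: in state C at pos -1, read 1 -> (C,1)->write 0,move L,goto A. Now: state=A, head=-2, tape[-4..3]=01000000 (head:   ^)

Answer: -2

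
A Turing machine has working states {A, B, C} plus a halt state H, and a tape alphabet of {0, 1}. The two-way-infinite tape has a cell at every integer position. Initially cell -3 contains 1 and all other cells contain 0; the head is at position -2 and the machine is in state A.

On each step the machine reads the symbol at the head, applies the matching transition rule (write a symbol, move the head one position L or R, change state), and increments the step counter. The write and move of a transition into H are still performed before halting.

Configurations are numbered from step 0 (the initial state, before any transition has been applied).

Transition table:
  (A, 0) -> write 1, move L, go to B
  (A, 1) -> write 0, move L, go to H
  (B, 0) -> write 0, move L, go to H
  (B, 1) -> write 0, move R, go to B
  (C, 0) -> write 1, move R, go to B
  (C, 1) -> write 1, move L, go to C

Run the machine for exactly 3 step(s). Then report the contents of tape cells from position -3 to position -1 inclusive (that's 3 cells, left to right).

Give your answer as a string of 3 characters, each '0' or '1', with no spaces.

Step 1: in state A at pos -2, read 0 -> (A,0)->write 1,move L,goto B. Now: state=B, head=-3, tape[-4..-1]=0110 (head:  ^)
Step 2: in state B at pos -3, read 1 -> (B,1)->write 0,move R,goto B. Now: state=B, head=-2, tape[-4..-1]=0010 (head:   ^)
Step 3: in state B at pos -2, read 1 -> (B,1)->write 0,move R,goto B. Now: state=B, head=-1, tape[-4..0]=00000 (head:    ^)

Answer: 000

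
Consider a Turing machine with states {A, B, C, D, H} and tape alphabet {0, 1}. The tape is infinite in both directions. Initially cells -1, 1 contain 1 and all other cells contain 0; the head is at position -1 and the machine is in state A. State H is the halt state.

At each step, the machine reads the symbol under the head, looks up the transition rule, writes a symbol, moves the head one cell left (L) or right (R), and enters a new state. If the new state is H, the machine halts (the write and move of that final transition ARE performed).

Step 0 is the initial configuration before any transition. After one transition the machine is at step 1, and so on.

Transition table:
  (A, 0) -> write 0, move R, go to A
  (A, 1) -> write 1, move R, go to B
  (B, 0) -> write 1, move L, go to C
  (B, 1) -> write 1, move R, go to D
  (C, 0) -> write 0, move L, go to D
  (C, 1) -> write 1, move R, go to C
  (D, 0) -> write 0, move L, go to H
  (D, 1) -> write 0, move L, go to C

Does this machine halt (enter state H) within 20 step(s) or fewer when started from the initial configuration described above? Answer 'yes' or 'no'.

Step 1: in state A at pos -1, read 1 -> (A,1)->write 1,move R,goto B. Now: state=B, head=0, tape[-2..2]=01010 (head:   ^)
Step 2: in state B at pos 0, read 0 -> (B,0)->write 1,move L,goto C. Now: state=C, head=-1, tape[-2..2]=01110 (head:  ^)
Step 3: in state C at pos -1, read 1 -> (C,1)->write 1,move R,goto C. Now: state=C, head=0, tape[-2..2]=01110 (head:   ^)
Step 4: in state C at pos 0, read 1 -> (C,1)->write 1,move R,goto C. Now: state=C, head=1, tape[-2..2]=01110 (head:    ^)
Step 5: in state C at pos 1, read 1 -> (C,1)->write 1,move R,goto C. Now: state=C, head=2, tape[-2..3]=011100 (head:     ^)
Step 6: in state C at pos 2, read 0 -> (C,0)->write 0,move L,goto D. Now: state=D, head=1, tape[-2..3]=011100 (head:    ^)
Step 7: in state D at pos 1, read 1 -> (D,1)->write 0,move L,goto C. Now: state=C, head=0, tape[-2..3]=011000 (head:   ^)
Step 8: in state C at pos 0, read 1 -> (C,1)->write 1,move R,goto C. Now: state=C, head=1, tape[-2..3]=011000 (head:    ^)
Step 9: in state C at pos 1, read 0 -> (C,0)->write 0,move L,goto D. Now: state=D, head=0, tape[-2..3]=011000 (head:   ^)
Step 10: in state D at pos 0, read 1 -> (D,1)->write 0,move L,goto C. Now: state=C, head=-1, tape[-2..3]=010000 (head:  ^)
Step 11: in state C at pos -1, read 1 -> (C,1)->write 1,move R,goto C. Now: state=C, head=0, tape[-2..3]=010000 (head:   ^)
Step 12: in state C at pos 0, read 0 -> (C,0)->write 0,move L,goto D. Now: state=D, head=-1, tape[-2..3]=010000 (head:  ^)
Step 13: in state D at pos -1, read 1 -> (D,1)->write 0,move L,goto C. Now: state=C, head=-2, tape[-3..3]=0000000 (head:  ^)
Step 14: in state C at pos -2, read 0 -> (C,0)->write 0,move L,goto D. Now: state=D, head=-3, tape[-4..3]=00000000 (head:  ^)
Step 15: in state D at pos -3, read 0 -> (D,0)->write 0,move L,goto H. Now: state=H, head=-4, tape[-5..3]=000000000 (head:  ^)
State H reached at step 15; 15 <= 20 -> yes

Answer: yes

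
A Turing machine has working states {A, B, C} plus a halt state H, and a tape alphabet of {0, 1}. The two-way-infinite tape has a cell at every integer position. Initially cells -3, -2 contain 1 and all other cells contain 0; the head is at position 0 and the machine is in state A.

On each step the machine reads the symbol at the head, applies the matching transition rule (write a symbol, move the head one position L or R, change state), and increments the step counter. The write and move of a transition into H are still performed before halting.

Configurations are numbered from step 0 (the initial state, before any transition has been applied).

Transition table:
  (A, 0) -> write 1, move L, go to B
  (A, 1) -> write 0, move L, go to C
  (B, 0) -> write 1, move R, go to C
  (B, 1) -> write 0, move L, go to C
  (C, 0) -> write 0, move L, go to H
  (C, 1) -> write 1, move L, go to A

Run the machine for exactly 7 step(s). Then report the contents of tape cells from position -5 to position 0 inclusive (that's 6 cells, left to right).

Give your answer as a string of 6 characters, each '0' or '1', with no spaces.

Step 1: in state A at pos 0, read 0 -> (A,0)->write 1,move L,goto B. Now: state=B, head=-1, tape[-4..1]=011010 (head:    ^)
Step 2: in state B at pos -1, read 0 -> (B,0)->write 1,move R,goto C. Now: state=C, head=0, tape[-4..1]=011110 (head:     ^)
Step 3: in state C at pos 0, read 1 -> (C,1)->write 1,move L,goto A. Now: state=A, head=-1, tape[-4..1]=011110 (head:    ^)
Step 4: in state A at pos -1, read 1 -> (A,1)->write 0,move L,goto C. Now: state=C, head=-2, tape[-4..1]=011010 (head:   ^)
Step 5: in state C at pos -2, read 1 -> (C,1)->write 1,move L,goto A. Now: state=A, head=-3, tape[-4..1]=011010 (head:  ^)
Step 6: in state A at pos -3, read 1 -> (A,1)->write 0,move L,goto C. Now: state=C, head=-4, tape[-5..1]=0001010 (head:  ^)
Step 7: in state C at pos -4, read 0 -> (C,0)->write 0,move L,goto H. Now: state=H, head=-5, tape[-6..1]=00001010 (head:  ^)

Answer: 000101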